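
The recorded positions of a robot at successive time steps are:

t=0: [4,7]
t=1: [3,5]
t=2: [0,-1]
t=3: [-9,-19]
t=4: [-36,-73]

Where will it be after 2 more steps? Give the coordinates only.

Consecutive displacements [-1,-2], [-3,-6], [-9,-18], [-27,-54] scale by a factor of 3 each step.
step 5: [-36,-73] + [-81,-162] → [-117,-235]
step 6: [-117,-235] + [-243,-486] → [-360,-721]

[-360,-721]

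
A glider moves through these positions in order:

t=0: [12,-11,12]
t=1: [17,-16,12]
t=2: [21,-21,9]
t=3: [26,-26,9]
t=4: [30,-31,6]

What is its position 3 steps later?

Differencing gives [+5,-5,+0], [+4,-5,-3], [+5,-5,+0], [+4,-5,-3]. This is the pattern [+5,-5,+0], [+4,-5,-3] repeated.
step 5: apply [+5,-5,+0] → [35,-36,6]
step 6: apply [+4,-5,-3] → [39,-41,3]
step 7: apply [+5,-5,+0] → [44,-46,3]

[44,-46,3]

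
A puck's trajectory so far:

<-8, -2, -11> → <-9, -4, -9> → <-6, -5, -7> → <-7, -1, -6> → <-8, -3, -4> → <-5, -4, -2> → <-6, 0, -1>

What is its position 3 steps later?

Differencing gives <-1, -2, +2>, <+3, -1, +2>, <-1, +4, +1>, <-1, -2, +2>, <+3, -1, +2>, <-1, +4, +1>. This is the pattern <-1, -2, +2>, <+3, -1, +2>, <-1, +4, +1> repeated.
step 7: apply <-1, -2, +2> → <-7, -2, 1>
step 8: apply <+3, -1, +2> → <-4, -3, 3>
step 9: apply <-1, +4, +1> → <-5, 1, 4>

<-5, 1, 4>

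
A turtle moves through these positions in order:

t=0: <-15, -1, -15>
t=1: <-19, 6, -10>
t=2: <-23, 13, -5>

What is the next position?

<-27, 20, 0>

Each step adds <-4, +7, +5> to the position.
step 3: <-23, 13, -5> + <-4, +7, +5> → <-27, 20, 0>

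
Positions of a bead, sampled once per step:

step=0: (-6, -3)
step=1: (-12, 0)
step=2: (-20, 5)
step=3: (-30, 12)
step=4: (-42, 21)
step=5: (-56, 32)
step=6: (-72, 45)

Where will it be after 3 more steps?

Successive displacements: (-6, +3), (-8, +5), (-10, +7), (-12, +9), (-14, +11), (-16, +13) — each changes by (-2, +2).
step 7: (-72, 45) + (-18, +15) → (-90, 60)
step 8: (-90, 60) + (-20, +17) → (-110, 77)
step 9: (-110, 77) + (-22, +19) → (-132, 96)

(-132, 96)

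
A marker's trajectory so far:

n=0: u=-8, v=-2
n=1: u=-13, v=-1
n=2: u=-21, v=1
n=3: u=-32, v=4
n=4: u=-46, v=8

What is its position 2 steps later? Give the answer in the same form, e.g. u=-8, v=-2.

u=-83, v=19

Successive displacements: (-5, +1), (-8, +2), (-11, +3), (-14, +4) — each changes by (-3, +1).
step 5: u=-46, v=8 + (-17, +5) → u=-63, v=13
step 6: u=-63, v=13 + (-20, +6) → u=-83, v=19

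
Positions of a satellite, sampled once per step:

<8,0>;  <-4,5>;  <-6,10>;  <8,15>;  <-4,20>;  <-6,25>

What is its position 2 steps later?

<-4,35>

The first coordinate repeats the cycle [8, -4, -6] with period 3; step 7 mod 3 = 1, giving -4.
The second coordinate changes by +5 each step, so at step 7 it is 0 + 7·(5) = 35.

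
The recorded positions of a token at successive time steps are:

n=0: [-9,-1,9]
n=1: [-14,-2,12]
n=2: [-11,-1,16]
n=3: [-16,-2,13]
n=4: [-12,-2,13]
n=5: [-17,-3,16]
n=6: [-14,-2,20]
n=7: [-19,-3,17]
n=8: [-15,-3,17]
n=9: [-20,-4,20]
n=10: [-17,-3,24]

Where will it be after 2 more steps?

The moves between consecutive positions are [-5,-1,+3], [+3,+1,+4], [-5,-1,-3], [+4,+0,+0], [-5,-1,+3], [+3,+1,+4], [-5,-1,-3], [+4,+0,+0], [-5,-1,+3], [+3,+1,+4]; they repeat the 4-cycle [[-5,-1,+3], [+3,+1,+4], [-5,-1,-3], [+4,+0,+0]].
step 11: apply [-5,-1,-3] → [-22,-4,21]
step 12: apply [+4,+0,+0] → [-18,-4,21]

[-18,-4,21]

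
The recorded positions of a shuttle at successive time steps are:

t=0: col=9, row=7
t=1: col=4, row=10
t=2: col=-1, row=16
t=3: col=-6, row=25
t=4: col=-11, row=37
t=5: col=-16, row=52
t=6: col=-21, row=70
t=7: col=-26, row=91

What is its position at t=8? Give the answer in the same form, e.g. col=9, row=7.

col=-31, row=115

Taking differences between consecutive positions: (-5,+3), (-5,+6), (-5,+9), (-5,+12), (-5,+15), (-5,+18), (-5,+21). These grow by (+0,+3) each step.
step 8: col=-26, row=91 + (-5,+24) → col=-31, row=115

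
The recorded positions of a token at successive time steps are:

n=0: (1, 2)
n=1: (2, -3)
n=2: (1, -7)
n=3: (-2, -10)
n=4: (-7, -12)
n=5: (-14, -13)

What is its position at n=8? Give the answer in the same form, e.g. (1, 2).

(-47, -10)

Taking differences between consecutive positions: (+1, -5), (-1, -4), (-3, -3), (-5, -2), (-7, -1). These grow by (-2, +1) each step.
step 6: (-14, -13) + (-9, +0) → (-23, -13)
step 7: (-23, -13) + (-11, +1) → (-34, -12)
step 8: (-34, -12) + (-13, +2) → (-47, -10)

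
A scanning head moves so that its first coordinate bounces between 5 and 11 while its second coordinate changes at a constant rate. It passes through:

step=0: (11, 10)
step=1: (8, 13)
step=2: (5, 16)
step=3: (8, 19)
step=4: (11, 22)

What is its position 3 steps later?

(8, 31)

The first coordinate reflects between 5 and 11, moving 3 per step.
  step 5: 11 → 8
  step 6: 8 → 5
  step 7: 5 → 8
The second coordinate changes by +3 each step: at step 7 it is 31.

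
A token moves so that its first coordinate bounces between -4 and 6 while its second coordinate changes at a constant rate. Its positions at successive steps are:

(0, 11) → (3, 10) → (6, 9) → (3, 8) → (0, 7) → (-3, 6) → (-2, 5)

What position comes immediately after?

The first coordinate reflects between -4 and 6, moving 3 per step.
  step 7: -2 → 1
The second coordinate changes by -1 each step: at step 7 it is 4.

(1, 4)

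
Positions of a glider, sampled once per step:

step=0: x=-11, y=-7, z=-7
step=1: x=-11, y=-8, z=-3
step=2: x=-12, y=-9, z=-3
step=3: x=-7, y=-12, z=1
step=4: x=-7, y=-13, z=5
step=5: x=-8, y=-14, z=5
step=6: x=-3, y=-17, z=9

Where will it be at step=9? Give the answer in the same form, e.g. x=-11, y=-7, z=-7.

The moves between consecutive positions are (+0, -1, +4), (-1, -1, +0), (+5, -3, +4), (+0, -1, +4), (-1, -1, +0), (+5, -3, +4); they repeat the 3-cycle [(+0, -1, +4), (-1, -1, +0), (+5, -3, +4)].
step 7: apply (+0, -1, +4) → x=-3, y=-18, z=13
step 8: apply (-1, -1, +0) → x=-4, y=-19, z=13
step 9: apply (+5, -3, +4) → x=1, y=-22, z=17

x=1, y=-22, z=17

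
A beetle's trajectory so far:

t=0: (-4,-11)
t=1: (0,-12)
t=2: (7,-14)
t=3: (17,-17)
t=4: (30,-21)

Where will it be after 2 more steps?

Successive displacements: (+4,-1), (+7,-2), (+10,-3), (+13,-4) — each changes by (+3,-1).
step 5: (30,-21) + (+16,-5) → (46,-26)
step 6: (46,-26) + (+19,-6) → (65,-32)

(65,-32)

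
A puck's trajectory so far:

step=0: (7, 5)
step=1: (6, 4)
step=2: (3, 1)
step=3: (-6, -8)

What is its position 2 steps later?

Consecutive displacements (-1, -1), (-3, -3), (-9, -9) scale by a factor of 3 each step.
step 4: (-6, -8) + (-27, -27) → (-33, -35)
step 5: (-33, -35) + (-81, -81) → (-114, -116)

(-114, -116)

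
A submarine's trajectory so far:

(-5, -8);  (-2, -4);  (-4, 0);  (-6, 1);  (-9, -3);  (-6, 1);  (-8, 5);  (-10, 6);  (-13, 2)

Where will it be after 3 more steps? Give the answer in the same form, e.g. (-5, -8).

Step-to-step displacements: (+3, +4), (-2, +4), (-2, +1), (-3, -4), (+3, +4), (-2, +4), (-2, +1), (-3, -4) — a repeating cycle of length 4.
step 9: apply (+3, +4) → (-10, 6)
step 10: apply (-2, +4) → (-12, 10)
step 11: apply (-2, +1) → (-14, 11)

(-14, 11)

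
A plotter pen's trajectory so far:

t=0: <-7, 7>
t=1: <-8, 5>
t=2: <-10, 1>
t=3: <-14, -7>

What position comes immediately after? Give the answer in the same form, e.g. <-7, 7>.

<-22, -23>

Consecutive displacements <-1, -2>, <-2, -4>, <-4, -8> scale by a factor of 2 each step.
step 4: <-14, -7> + <-8, -16> → <-22, -23>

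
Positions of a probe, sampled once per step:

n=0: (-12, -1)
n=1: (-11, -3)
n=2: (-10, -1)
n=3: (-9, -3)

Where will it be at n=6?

The first coordinate changes by +1 each step, so at step 6 it is -12 + 6·(1) = -6.
The second coordinate repeats the cycle [-1, -3] with period 2; step 6 mod 2 = 0, giving -1.

(-6, -1)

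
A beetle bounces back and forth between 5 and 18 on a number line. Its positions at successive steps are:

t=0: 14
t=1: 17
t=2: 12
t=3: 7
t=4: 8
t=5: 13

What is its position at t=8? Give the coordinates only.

8

The value reflects between 5 and 18, moving 5 per step.
  step 6: 13 → 18
  step 7: 18 → 13
  step 8: 13 → 8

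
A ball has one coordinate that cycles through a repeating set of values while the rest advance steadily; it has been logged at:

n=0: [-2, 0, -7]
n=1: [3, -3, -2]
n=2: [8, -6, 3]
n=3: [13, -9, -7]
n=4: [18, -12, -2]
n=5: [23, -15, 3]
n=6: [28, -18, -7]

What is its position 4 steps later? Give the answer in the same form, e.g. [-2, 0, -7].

First: linear, +5 per step → 48 at step 10.
Second: linear, -3 per step → -30 at step 10.
Third: cycles through -7, -2, 3 every 3 steps. Step 10 lands at position 1 of the cycle → -2.

[48, -30, -2]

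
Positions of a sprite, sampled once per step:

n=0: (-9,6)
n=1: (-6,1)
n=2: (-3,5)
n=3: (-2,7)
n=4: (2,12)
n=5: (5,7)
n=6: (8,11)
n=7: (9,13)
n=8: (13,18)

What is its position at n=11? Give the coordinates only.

(20,19)

Differencing gives (+3,-5), (+3,+4), (+1,+2), (+4,+5), (+3,-5), (+3,+4), (+1,+2), (+4,+5). This is the pattern (+3,-5), (+3,+4), (+1,+2), (+4,+5) repeated.
step 9: apply (+3,-5) → (16,13)
step 10: apply (+3,+4) → (19,17)
step 11: apply (+1,+2) → (20,19)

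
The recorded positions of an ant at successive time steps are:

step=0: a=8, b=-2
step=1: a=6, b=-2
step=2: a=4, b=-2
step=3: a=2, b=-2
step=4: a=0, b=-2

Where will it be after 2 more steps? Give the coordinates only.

The position changes by (-2,+0) every step.
step 5: a=0, b=-2 + (-2,+0) → a=-2, b=-2
step 6: a=-2, b=-2 + (-2,+0) → a=-4, b=-2

a=-4, b=-2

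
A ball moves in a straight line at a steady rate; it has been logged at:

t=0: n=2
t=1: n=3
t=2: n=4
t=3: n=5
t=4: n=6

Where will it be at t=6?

The position changes by +1 every step.
step 5: 6 + 1 → n=7
step 6: 7 + 1 → n=8

n=8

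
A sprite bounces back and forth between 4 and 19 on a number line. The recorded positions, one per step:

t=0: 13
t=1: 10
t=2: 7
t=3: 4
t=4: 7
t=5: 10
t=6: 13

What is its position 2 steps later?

The value reflects between 4 and 19, moving 3 per step.
  step 7: 13 → 16
  step 8: 16 → 19

19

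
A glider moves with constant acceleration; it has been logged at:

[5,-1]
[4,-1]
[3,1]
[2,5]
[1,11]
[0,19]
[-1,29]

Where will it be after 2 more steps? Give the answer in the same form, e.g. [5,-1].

[-3,55]

First differences are [-1,+0], [-1,+2], [-1,+4], [-1,+6], [-1,+8], [-1,+10]; their common second difference is [+0,+2] (constant acceleration).
step 7: [-1,29] + [-1,+12] → [-2,41]
step 8: [-2,41] + [-1,+14] → [-3,55]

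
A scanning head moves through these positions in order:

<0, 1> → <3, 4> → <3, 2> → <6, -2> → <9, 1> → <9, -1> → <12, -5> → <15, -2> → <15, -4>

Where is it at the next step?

The moves between consecutive positions are <+3, +3>, <+0, -2>, <+3, -4>, <+3, +3>, <+0, -2>, <+3, -4>, <+3, +3>, <+0, -2>; they repeat the 3-cycle [<+3, +3>, <+0, -2>, <+3, -4>].
step 9: apply <+3, -4> → <18, -8>

<18, -8>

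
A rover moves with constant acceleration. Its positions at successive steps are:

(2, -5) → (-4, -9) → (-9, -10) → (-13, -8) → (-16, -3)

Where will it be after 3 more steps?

(-19, 30)

Taking differences between consecutive positions: (-6, -4), (-5, -1), (-4, +2), (-3, +5). These grow by (+1, +3) each step.
step 5: (-16, -3) + (-2, +8) → (-18, 5)
step 6: (-18, 5) + (-1, +11) → (-19, 16)
step 7: (-19, 16) + (+0, +14) → (-19, 30)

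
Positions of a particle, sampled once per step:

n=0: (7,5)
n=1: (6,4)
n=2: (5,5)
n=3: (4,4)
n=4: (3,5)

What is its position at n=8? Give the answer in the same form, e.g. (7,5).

(-1,5)

First: linear, -1 per step → -1 at step 8.
Second: cycles through 5, 4 every 2 steps. Step 8 lands at position 0 of the cycle → 5.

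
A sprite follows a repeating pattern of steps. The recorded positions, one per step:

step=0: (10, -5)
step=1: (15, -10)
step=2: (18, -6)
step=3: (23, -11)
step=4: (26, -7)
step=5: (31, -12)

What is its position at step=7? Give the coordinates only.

Step-to-step displacements: (+5, -5), (+3, +4), (+5, -5), (+3, +4), (+5, -5) — a repeating cycle of length 2.
step 6: apply (+3, +4) → (34, -8)
step 7: apply (+5, -5) → (39, -13)

(39, -13)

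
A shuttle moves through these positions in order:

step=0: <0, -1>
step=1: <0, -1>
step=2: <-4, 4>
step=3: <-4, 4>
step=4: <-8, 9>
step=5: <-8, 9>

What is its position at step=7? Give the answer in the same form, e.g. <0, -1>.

<-12, 14>

Step-to-step displacements: <+0, +0>, <-4, +5>, <+0, +0>, <-4, +5>, <+0, +0> — a repeating cycle of length 2.
step 6: apply <-4, +5> → <-12, 14>
step 7: apply <+0, +0> → <-12, 14>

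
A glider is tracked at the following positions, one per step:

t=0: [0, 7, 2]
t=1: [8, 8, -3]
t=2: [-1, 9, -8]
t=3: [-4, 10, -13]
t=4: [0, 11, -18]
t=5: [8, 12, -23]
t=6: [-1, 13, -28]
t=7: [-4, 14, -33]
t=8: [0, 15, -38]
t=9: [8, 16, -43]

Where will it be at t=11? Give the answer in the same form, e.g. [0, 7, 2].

The first coordinate repeats the cycle [0, 8, -1, -4] with period 4; step 11 mod 4 = 3, giving -4.
The second coordinate changes by +1 each step, so at step 11 it is 7 + 11·(1) = 18.
The third coordinate changes by -5 each step, so at step 11 it is 2 + 11·(-5) = -53.

[-4, 18, -53]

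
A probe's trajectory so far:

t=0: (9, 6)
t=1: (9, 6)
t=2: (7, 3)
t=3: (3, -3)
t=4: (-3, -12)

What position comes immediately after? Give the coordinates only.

(-11, -24)

Successive displacements: (+0, +0), (-2, -3), (-4, -6), (-6, -9) — each changes by (-2, -3).
step 5: (-3, -12) + (-8, -12) → (-11, -24)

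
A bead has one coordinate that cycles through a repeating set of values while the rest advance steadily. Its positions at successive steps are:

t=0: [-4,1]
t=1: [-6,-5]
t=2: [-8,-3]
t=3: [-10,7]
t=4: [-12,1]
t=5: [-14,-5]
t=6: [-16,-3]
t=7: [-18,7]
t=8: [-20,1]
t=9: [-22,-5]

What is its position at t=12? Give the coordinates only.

First: linear, -2 per step → -28 at step 12.
Second: cycles through 1, -5, -3, 7 every 4 steps. Step 12 lands at position 0 of the cycle → 1.

[-28,1]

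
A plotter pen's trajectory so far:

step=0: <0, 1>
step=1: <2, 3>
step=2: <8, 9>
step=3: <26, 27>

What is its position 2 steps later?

Step-to-step displacements: <+2, +2>, <+6, +6>, <+18, +18>; each is 3× the previous.
step 4: <26, 27> + <+54, +54> → <80, 81>
step 5: <80, 81> + <+162, +162> → <242, 243>

<242, 243>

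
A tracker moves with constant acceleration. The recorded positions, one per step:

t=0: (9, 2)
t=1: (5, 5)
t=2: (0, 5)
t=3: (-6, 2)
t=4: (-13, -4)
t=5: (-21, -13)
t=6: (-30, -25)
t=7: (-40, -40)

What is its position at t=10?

(-76, -103)

Successive displacements: (-4, +3), (-5, +0), (-6, -3), (-7, -6), (-8, -9), (-9, -12), (-10, -15) — each changes by (-1, -3).
step 8: (-40, -40) + (-11, -18) → (-51, -58)
step 9: (-51, -58) + (-12, -21) → (-63, -79)
step 10: (-63, -79) + (-13, -24) → (-76, -103)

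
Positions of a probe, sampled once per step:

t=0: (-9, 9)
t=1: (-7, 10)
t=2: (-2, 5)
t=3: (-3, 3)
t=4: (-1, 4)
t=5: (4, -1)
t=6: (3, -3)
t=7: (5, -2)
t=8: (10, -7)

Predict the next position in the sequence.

The moves between consecutive positions are (+2, +1), (+5, -5), (-1, -2), (+2, +1), (+5, -5), (-1, -2), (+2, +1), (+5, -5); they repeat the 3-cycle [(+2, +1), (+5, -5), (-1, -2)].
step 9: apply (-1, -2) → (9, -9)

(9, -9)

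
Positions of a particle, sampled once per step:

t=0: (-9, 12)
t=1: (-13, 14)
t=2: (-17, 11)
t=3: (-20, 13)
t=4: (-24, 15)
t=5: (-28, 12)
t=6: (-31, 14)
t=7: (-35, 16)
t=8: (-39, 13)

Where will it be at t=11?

Differencing gives (-4, +2), (-4, -3), (-3, +2), (-4, +2), (-4, -3), (-3, +2), (-4, +2), (-4, -3). This is the pattern (-4, +2), (-4, -3), (-3, +2) repeated.
step 9: apply (-3, +2) → (-42, 15)
step 10: apply (-4, +2) → (-46, 17)
step 11: apply (-4, -3) → (-50, 14)

(-50, 14)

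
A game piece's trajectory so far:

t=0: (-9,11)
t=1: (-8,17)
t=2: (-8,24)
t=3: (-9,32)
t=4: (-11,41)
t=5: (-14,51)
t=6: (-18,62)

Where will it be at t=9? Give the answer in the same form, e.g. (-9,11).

First differences are (+1,+6), (+0,+7), (-1,+8), (-2,+9), (-3,+10), (-4,+11); their common second difference is (-1,+1) (constant acceleration).
step 7: (-18,62) + (-5,+12) → (-23,74)
step 8: (-23,74) + (-6,+13) → (-29,87)
step 9: (-29,87) + (-7,+14) → (-36,101)

(-36,101)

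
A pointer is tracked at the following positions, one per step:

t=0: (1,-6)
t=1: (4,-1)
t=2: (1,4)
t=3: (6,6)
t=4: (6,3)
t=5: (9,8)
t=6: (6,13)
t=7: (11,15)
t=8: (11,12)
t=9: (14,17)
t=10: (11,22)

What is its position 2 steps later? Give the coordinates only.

The moves between consecutive positions are (+3,+5), (-3,+5), (+5,+2), (+0,-3), (+3,+5), (-3,+5), (+5,+2), (+0,-3), (+3,+5), (-3,+5); they repeat the 4-cycle [(+3,+5), (-3,+5), (+5,+2), (+0,-3)].
step 11: apply (+5,+2) → (16,24)
step 12: apply (+0,-3) → (16,21)

(16,21)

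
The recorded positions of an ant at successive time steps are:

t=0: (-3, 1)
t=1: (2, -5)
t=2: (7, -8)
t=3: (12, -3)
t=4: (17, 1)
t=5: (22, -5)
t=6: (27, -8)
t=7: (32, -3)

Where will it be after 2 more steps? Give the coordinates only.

First: linear, +5 per step → 42 at step 9.
Second: cycles through 1, -5, -8, -3 every 4 steps. Step 9 lands at position 1 of the cycle → -5.

(42, -5)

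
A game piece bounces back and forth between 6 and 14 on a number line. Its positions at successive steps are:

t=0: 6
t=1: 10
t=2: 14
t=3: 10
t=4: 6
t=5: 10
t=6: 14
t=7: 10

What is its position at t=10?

14

The value reflects between 6 and 14, moving 4 per step.
  step 8: 10 → 6
  step 9: 6 → 10
  step 10: 10 → 14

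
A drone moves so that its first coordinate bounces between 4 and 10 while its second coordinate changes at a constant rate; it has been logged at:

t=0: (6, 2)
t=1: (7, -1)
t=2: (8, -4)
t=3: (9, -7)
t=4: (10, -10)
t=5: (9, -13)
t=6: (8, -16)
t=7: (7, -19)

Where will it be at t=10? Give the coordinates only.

The first coordinate travels 1 per step and bounces off the walls at 4 and 10.
  step 8: 7 → 6
  step 9: 6 → 5
  step 10: 5 → 4
The second coordinate changes by -3 each step: at step 10 it is -28.

(4, -28)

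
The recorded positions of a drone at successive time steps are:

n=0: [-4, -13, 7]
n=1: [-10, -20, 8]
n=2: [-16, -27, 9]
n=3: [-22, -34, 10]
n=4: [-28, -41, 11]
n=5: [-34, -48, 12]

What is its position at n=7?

[-46, -62, 14]

The position changes by [-6, -7, +1] every step.
step 6: [-34, -48, 12] + [-6, -7, +1] → [-40, -55, 13]
step 7: [-40, -55, 13] + [-6, -7, +1] → [-46, -62, 14]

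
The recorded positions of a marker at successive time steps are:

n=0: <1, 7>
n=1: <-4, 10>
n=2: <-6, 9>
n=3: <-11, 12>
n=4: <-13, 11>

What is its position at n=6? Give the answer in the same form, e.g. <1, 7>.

<-20, 13>

Step-to-step displacements: <-5, +3>, <-2, -1>, <-5, +3>, <-2, -1> — a repeating cycle of length 2.
step 5: apply <-5, +3> → <-18, 14>
step 6: apply <-2, -1> → <-20, 13>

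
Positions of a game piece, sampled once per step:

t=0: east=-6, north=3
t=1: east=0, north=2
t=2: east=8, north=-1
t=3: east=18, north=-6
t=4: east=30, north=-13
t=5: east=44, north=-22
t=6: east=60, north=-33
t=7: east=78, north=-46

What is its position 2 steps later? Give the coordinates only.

east=120, north=-78

Successive displacements: (+6, -1), (+8, -3), (+10, -5), (+12, -7), (+14, -9), (+16, -11), (+18, -13) — each changes by (+2, -2).
step 8: east=78, north=-46 + (+20, -15) → east=98, north=-61
step 9: east=98, north=-61 + (+22, -17) → east=120, north=-78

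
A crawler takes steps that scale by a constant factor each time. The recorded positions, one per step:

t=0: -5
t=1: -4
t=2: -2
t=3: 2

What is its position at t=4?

10

The jumps are +1, +2, +4 — a geometric progression with ratio 2.
step 4: 2 + 8 → 10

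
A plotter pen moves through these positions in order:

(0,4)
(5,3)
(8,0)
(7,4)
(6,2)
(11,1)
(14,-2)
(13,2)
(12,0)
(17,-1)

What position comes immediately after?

Step-to-step displacements: (+5,-1), (+3,-3), (-1,+4), (-1,-2), (+5,-1), (+3,-3), (-1,+4), (-1,-2), (+5,-1) — a repeating cycle of length 4.
step 10: apply (+3,-3) → (20,-4)

(20,-4)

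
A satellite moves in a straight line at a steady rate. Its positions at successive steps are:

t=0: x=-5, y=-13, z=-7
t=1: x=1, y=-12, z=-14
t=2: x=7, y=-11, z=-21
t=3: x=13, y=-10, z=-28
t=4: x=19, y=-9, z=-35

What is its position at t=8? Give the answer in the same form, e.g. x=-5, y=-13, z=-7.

x=43, y=-5, z=-63

The position changes by (+6,+1,-7) every step.
step 5: x=19, y=-9, z=-35 + (+6,+1,-7) → x=25, y=-8, z=-42
step 6: x=25, y=-8, z=-42 + (+6,+1,-7) → x=31, y=-7, z=-49
step 7: x=31, y=-7, z=-49 + (+6,+1,-7) → x=37, y=-6, z=-56
step 8: x=37, y=-6, z=-56 + (+6,+1,-7) → x=43, y=-5, z=-63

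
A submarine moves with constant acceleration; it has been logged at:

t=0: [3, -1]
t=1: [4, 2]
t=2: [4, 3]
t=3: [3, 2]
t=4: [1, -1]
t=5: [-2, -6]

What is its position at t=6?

Successive displacements: [+1, +3], [+0, +1], [-1, -1], [-2, -3], [-3, -5] — each changes by [-1, -2].
step 6: [-2, -6] + [-4, -7] → [-6, -13]

[-6, -13]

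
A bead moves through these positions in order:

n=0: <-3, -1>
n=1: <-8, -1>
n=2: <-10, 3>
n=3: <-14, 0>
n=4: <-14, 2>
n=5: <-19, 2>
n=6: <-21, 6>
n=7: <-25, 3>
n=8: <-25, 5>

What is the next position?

<-30, 5>

The moves between consecutive positions are <-5, +0>, <-2, +4>, <-4, -3>, <+0, +2>, <-5, +0>, <-2, +4>, <-4, -3>, <+0, +2>; they repeat the 4-cycle [<-5, +0>, <-2, +4>, <-4, -3>, <+0, +2>].
step 9: apply <-5, +0> → <-30, 5>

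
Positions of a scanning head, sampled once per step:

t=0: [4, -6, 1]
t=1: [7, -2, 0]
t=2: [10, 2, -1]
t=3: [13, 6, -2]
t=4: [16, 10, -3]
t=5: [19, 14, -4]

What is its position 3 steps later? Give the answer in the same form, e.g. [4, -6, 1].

Each step adds [+3, +4, -1] to the position.
step 6: [19, 14, -4] + [+3, +4, -1] → [22, 18, -5]
step 7: [22, 18, -5] + [+3, +4, -1] → [25, 22, -6]
step 8: [25, 22, -6] + [+3, +4, -1] → [28, 26, -7]

[28, 26, -7]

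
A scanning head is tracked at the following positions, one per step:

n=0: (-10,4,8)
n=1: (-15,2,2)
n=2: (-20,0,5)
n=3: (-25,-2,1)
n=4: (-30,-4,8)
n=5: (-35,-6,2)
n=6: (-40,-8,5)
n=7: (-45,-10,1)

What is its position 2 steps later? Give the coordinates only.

The first coordinate changes by -5 each step, so at step 9 it is -10 + 9·(-5) = -55.
The second coordinate changes by -2 each step, so at step 9 it is 4 + 9·(-2) = -14.
The third coordinate repeats the cycle [8, 2, 5, 1] with period 4; step 9 mod 4 = 1, giving 2.

(-55,-14,2)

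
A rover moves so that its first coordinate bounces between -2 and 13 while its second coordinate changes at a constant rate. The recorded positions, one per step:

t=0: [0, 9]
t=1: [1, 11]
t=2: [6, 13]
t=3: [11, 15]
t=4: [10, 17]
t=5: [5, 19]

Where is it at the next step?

The first coordinate reflects between -2 and 13, moving 5 per step.
  step 6: 5 → 0
The second coordinate changes by +2 each step: at step 6 it is 21.

[0, 21]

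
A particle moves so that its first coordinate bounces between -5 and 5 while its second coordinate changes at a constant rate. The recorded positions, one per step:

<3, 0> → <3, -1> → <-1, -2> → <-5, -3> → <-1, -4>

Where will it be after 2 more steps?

The first coordinate travels 4 per step and bounces off the walls at -5 and 5.
  step 5: -1 → 3
  step 6: 3 → 3
The second coordinate changes by -1 each step: at step 6 it is -6.

<3, -6>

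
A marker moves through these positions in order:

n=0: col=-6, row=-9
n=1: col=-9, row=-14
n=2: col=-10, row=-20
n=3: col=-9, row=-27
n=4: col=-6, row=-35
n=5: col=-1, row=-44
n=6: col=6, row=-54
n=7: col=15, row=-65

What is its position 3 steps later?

col=54, row=-104

Taking differences between consecutive positions: (-3, -5), (-1, -6), (+1, -7), (+3, -8), (+5, -9), (+7, -10), (+9, -11). These grow by (+2, -1) each step.
step 8: col=15, row=-65 + (+11, -12) → col=26, row=-77
step 9: col=26, row=-77 + (+13, -13) → col=39, row=-90
step 10: col=39, row=-90 + (+15, -14) → col=54, row=-104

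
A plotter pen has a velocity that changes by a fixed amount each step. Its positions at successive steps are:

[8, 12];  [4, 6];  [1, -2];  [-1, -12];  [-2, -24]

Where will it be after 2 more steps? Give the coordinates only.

[-1, -54]

Taking differences between consecutive positions: [-4, -6], [-3, -8], [-2, -10], [-1, -12]. These grow by [+1, -2] each step.
step 5: [-2, -24] + [+0, -14] → [-2, -38]
step 6: [-2, -38] + [+1, -16] → [-1, -54]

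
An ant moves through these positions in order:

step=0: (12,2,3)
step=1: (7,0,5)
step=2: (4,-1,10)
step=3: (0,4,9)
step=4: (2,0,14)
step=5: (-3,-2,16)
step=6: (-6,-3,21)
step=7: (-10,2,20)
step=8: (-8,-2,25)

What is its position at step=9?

(-13,-4,27)

The moves between consecutive positions are (-5,-2,+2), (-3,-1,+5), (-4,+5,-1), (+2,-4,+5), (-5,-2,+2), (-3,-1,+5), (-4,+5,-1), (+2,-4,+5); they repeat the 4-cycle [(-5,-2,+2), (-3,-1,+5), (-4,+5,-1), (+2,-4,+5)].
step 9: apply (-5,-2,+2) → (-13,-4,27)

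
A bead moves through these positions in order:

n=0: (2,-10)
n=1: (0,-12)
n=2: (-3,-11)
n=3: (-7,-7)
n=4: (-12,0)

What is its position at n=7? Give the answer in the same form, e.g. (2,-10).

(-33,39)

Taking differences between consecutive positions: (-2,-2), (-3,+1), (-4,+4), (-5,+7). These grow by (-1,+3) each step.
step 5: (-12,0) + (-6,+10) → (-18,10)
step 6: (-18,10) + (-7,+13) → (-25,23)
step 7: (-25,23) + (-8,+16) → (-33,39)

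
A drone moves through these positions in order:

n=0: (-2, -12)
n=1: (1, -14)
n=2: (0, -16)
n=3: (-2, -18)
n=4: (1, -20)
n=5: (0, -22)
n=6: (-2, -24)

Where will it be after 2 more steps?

The first coordinate repeats the cycle [-2, 1, 0] with period 3; step 8 mod 3 = 2, giving 0.
The second coordinate changes by -2 each step, so at step 8 it is -12 + 8·(-2) = -28.

(0, -28)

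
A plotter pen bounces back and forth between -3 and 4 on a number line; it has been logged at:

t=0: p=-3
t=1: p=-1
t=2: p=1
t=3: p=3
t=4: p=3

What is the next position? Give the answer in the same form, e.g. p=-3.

p=1

The value travels 2 per step and bounces off the walls at -3 and 4.
  step 5: 3 → 1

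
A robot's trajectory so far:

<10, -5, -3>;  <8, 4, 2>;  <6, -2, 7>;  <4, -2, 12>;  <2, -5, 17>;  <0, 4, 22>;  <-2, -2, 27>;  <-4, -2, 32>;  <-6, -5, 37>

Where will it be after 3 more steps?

The first coordinate changes by -2 each step, so at step 11 it is 10 + 11·(-2) = -12.
The second coordinate repeats the cycle [-5, 4, -2, -2] with period 4; step 11 mod 4 = 3, giving -2.
The third coordinate changes by +5 each step, so at step 11 it is -3 + 11·(5) = 52.

<-12, -2, 52>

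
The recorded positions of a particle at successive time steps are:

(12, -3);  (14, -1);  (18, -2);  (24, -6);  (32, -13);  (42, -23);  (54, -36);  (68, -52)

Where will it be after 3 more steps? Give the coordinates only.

Taking differences between consecutive positions: (+2, +2), (+4, -1), (+6, -4), (+8, -7), (+10, -10), (+12, -13), (+14, -16). These grow by (+2, -3) each step.
step 8: (68, -52) + (+16, -19) → (84, -71)
step 9: (84, -71) + (+18, -22) → (102, -93)
step 10: (102, -93) + (+20, -25) → (122, -118)

(122, -118)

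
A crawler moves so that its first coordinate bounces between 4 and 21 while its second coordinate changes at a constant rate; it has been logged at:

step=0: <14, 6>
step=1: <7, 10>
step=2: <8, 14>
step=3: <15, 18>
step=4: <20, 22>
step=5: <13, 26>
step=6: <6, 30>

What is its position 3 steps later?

<19, 42>

The first coordinate reflects between 4 and 21, moving 7 per step.
  step 7: 6 → 9
  step 8: 9 → 16
  step 9: 16 → 19
The second coordinate changes by +4 each step: at step 9 it is 42.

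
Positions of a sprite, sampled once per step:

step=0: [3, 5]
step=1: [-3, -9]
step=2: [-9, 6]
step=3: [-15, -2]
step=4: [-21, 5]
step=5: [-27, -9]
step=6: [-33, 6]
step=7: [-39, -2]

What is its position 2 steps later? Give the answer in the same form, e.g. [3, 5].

[-51, -9]

First: linear, -6 per step → -51 at step 9.
Second: cycles through 5, -9, 6, -2 every 4 steps. Step 9 lands at position 1 of the cycle → -9.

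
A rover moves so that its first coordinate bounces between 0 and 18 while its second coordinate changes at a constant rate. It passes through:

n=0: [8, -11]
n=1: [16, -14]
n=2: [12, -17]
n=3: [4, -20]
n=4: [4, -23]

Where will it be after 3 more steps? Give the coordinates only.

The first coordinate reflects between 0 and 18, moving 8 per step.
  step 5: 4 → 12
  step 6: 12 → 16
  step 7: 16 → 8
The second coordinate changes by -3 each step: at step 7 it is -32.

[8, -32]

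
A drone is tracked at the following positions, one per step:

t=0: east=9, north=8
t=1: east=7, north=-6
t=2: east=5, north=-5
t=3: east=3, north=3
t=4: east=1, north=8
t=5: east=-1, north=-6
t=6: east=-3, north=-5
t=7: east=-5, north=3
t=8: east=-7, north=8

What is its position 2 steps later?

The east coordinate changes by -2 each step, so at step 10 it is 9 + 10·(-2) = -11.
The north coordinate repeats the cycle [8, -6, -5, 3] with period 4; step 10 mod 4 = 2, giving -5.

east=-11, north=-5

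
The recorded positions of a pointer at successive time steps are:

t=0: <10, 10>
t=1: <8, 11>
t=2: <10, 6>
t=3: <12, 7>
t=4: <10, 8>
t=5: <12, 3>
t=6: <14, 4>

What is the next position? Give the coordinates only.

<12, 5>

Step-to-step displacements: <-2, +1>, <+2, -5>, <+2, +1>, <-2, +1>, <+2, -5>, <+2, +1> — a repeating cycle of length 3.
step 7: apply <-2, +1> → <12, 5>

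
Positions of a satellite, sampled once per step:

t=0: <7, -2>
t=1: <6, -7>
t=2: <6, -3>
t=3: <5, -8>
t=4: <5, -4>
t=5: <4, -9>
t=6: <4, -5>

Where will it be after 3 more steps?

The moves between consecutive positions are <-1, -5>, <+0, +4>, <-1, -5>, <+0, +4>, <-1, -5>, <+0, +4>; they repeat the 2-cycle [<-1, -5>, <+0, +4>].
step 7: apply <-1, -5> → <3, -10>
step 8: apply <+0, +4> → <3, -6>
step 9: apply <-1, -5> → <2, -11>

<2, -11>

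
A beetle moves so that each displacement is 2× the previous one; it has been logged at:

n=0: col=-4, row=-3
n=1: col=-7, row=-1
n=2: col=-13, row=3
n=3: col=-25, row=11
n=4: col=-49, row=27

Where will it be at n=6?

col=-193, row=123

The jumps are (-3, +2), (-6, +4), (-12, +8), (-24, +16) — a geometric progression with ratio 2.
step 5: col=-49, row=27 + (-48, +32) → col=-97, row=59
step 6: col=-97, row=59 + (-96, +64) → col=-193, row=123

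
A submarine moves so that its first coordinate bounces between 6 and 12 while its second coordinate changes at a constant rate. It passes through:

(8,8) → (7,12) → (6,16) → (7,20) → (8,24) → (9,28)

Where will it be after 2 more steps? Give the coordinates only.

(11,36)

The first coordinate travels 1 per step and bounces off the walls at 6 and 12.
  step 6: 9 → 10
  step 7: 10 → 11
The second coordinate changes by +4 each step: at step 7 it is 36.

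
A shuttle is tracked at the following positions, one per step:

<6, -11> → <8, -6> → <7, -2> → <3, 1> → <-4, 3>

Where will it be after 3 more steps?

<-43, 3>

Successive displacements: <+2, +5>, <-1, +4>, <-4, +3>, <-7, +2> — each changes by <-3, -1>.
step 5: <-4, 3> + <-10, +1> → <-14, 4>
step 6: <-14, 4> + <-13, +0> → <-27, 4>
step 7: <-27, 4> + <-16, -1> → <-43, 3>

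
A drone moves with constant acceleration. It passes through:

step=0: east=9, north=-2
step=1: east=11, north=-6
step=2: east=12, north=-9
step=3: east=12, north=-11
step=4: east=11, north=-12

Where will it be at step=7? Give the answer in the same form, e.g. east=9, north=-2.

Taking differences between consecutive positions: (+2, -4), (+1, -3), (+0, -2), (-1, -1). These grow by (-1, +1) each step.
step 5: east=11, north=-12 + (-2, +0) → east=9, north=-12
step 6: east=9, north=-12 + (-3, +1) → east=6, north=-11
step 7: east=6, north=-11 + (-4, +2) → east=2, north=-9

east=2, north=-9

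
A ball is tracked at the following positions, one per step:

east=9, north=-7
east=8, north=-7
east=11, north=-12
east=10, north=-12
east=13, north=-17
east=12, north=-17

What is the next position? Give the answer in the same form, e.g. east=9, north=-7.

east=15, north=-22

Step-to-step displacements: (-1, +0), (+3, -5), (-1, +0), (+3, -5), (-1, +0) — a repeating cycle of length 2.
step 6: apply (+3, -5) → east=15, north=-22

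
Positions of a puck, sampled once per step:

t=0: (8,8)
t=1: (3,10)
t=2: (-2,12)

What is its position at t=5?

(-17,18)

Constant displacement of (-5,+2) per step.
step 3: (-2,12) + (-5,+2) → (-7,14)
step 4: (-7,14) + (-5,+2) → (-12,16)
step 5: (-12,16) + (-5,+2) → (-17,18)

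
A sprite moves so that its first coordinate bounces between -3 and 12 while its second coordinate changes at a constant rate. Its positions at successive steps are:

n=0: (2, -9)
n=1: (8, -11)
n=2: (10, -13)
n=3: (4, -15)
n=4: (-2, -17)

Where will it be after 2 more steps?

The first coordinate travels 6 per step and bounces off the walls at -3 and 12.
  step 5: -2 → 2
  step 6: 2 → 8
The second coordinate changes by -2 each step: at step 6 it is -21.

(8, -21)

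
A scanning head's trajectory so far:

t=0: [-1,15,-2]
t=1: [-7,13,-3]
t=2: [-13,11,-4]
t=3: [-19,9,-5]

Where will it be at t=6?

Constant displacement of [-6,-2,-1] per step.
step 4: [-19,9,-5] + [-6,-2,-1] → [-25,7,-6]
step 5: [-25,7,-6] + [-6,-2,-1] → [-31,5,-7]
step 6: [-31,5,-7] + [-6,-2,-1] → [-37,3,-8]

[-37,3,-8]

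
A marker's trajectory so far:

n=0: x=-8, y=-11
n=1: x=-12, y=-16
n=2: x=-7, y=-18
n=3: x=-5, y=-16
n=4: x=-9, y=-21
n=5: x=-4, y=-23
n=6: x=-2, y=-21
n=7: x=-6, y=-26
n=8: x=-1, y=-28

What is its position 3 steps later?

Differencing gives (-4,-5), (+5,-2), (+2,+2), (-4,-5), (+5,-2), (+2,+2), (-4,-5), (+5,-2). This is the pattern (-4,-5), (+5,-2), (+2,+2) repeated.
step 9: apply (+2,+2) → x=1, y=-26
step 10: apply (-4,-5) → x=-3, y=-31
step 11: apply (+5,-2) → x=2, y=-33

x=2, y=-33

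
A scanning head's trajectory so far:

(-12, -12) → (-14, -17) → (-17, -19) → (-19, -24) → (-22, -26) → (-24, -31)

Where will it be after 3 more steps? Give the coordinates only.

(-32, -40)

Step-to-step displacements: (-2, -5), (-3, -2), (-2, -5), (-3, -2), (-2, -5) — a repeating cycle of length 2.
step 6: apply (-3, -2) → (-27, -33)
step 7: apply (-2, -5) → (-29, -38)
step 8: apply (-3, -2) → (-32, -40)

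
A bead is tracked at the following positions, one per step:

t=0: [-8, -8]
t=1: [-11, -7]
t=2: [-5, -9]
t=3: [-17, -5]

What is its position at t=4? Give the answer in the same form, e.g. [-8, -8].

[7, -13]

Step-to-step displacements: [-3, +1], [+6, -2], [-12, +4]; each is -2× the previous.
step 4: [-17, -5] + [+24, -8] → [7, -13]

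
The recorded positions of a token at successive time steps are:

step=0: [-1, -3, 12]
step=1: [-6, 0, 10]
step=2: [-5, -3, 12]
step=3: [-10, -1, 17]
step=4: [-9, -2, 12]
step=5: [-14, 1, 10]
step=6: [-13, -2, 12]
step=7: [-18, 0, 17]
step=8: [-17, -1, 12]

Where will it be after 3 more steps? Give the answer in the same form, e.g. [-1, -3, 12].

Differencing gives [-5, +3, -2], [+1, -3, +2], [-5, +2, +5], [+1, -1, -5], [-5, +3, -2], [+1, -3, +2], [-5, +2, +5], [+1, -1, -5]. This is the pattern [-5, +3, -2], [+1, -3, +2], [-5, +2, +5], [+1, -1, -5] repeated.
step 9: apply [-5, +3, -2] → [-22, 2, 10]
step 10: apply [+1, -3, +2] → [-21, -1, 12]
step 11: apply [-5, +2, +5] → [-26, 1, 17]

[-26, 1, 17]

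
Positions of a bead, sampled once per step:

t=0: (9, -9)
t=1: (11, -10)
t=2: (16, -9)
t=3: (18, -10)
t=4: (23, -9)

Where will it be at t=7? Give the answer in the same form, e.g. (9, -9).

Step-to-step displacements: (+2, -1), (+5, +1), (+2, -1), (+5, +1) — a repeating cycle of length 2.
step 5: apply (+2, -1) → (25, -10)
step 6: apply (+5, +1) → (30, -9)
step 7: apply (+2, -1) → (32, -10)

(32, -10)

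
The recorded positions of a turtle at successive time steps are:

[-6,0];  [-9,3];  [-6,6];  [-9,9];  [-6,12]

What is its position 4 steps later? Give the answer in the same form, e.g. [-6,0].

[-6,24]

The first coordinate repeats the cycle [-6, -9] with period 2; step 8 mod 2 = 0, giving -6.
The second coordinate changes by +3 each step, so at step 8 it is 0 + 8·(3) = 24.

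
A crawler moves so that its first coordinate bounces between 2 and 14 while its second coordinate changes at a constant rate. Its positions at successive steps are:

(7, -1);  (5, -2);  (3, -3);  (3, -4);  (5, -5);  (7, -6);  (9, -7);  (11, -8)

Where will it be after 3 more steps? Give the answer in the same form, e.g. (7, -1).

The first coordinate travels 2 per step and bounces off the walls at 2 and 14.
  step 8: 11 → 13
  step 9: 13 → 13
  step 10: 13 → 11
The second coordinate changes by -1 each step: at step 10 it is -11.

(11, -11)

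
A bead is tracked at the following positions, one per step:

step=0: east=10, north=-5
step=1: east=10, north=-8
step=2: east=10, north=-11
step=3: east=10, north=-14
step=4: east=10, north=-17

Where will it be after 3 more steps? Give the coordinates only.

Constant displacement of (+0,-3) per step.
step 5: east=10, north=-17 + (+0,-3) → east=10, north=-20
step 6: east=10, north=-20 + (+0,-3) → east=10, north=-23
step 7: east=10, north=-23 + (+0,-3) → east=10, north=-26

east=10, north=-26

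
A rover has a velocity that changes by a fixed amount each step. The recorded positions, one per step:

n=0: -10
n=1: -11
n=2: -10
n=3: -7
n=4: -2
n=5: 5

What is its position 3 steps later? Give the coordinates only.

Taking differences between consecutive positions: -1, +1, +3, +5, +7. These grow by +2 each step.
step 6: 5 + 9 → 14
step 7: 14 + 11 → 25
step 8: 25 + 13 → 38

38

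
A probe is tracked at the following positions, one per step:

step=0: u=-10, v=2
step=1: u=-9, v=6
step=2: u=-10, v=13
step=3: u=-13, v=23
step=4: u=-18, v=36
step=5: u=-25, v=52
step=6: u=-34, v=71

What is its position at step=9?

u=-73, v=146

Taking differences between consecutive positions: (+1, +4), (-1, +7), (-3, +10), (-5, +13), (-7, +16), (-9, +19). These grow by (-2, +3) each step.
step 7: u=-34, v=71 + (-11, +22) → u=-45, v=93
step 8: u=-45, v=93 + (-13, +25) → u=-58, v=118
step 9: u=-58, v=118 + (-15, +28) → u=-73, v=146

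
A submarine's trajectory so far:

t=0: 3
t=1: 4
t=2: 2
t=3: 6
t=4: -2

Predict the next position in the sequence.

14

The jumps are +1, -2, +4, -8 — a geometric progression with ratio -2.
step 5: -2 + 16 → 14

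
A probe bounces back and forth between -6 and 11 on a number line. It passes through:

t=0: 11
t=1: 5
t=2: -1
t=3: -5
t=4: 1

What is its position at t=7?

3

The value reflects between -6 and 11, moving 6 per step.
  step 5: 1 → 7
  step 6: 7 → 9
  step 7: 9 → 3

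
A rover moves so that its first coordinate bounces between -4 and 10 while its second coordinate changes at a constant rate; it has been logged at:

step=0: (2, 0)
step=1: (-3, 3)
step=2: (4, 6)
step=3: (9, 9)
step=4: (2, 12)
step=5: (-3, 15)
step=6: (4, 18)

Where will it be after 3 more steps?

The first coordinate travels 7 per step and bounces off the walls at -4 and 10.
  step 7: 4 → 9
  step 8: 9 → 2
  step 9: 2 → -3
The second coordinate changes by +3 each step: at step 9 it is 27.

(-3, 27)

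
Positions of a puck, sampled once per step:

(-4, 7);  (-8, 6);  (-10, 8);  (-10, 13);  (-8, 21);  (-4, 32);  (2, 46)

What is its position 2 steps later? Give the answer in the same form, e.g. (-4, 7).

(20, 83)

Taking differences between consecutive positions: (-4, -1), (-2, +2), (+0, +5), (+2, +8), (+4, +11), (+6, +14). These grow by (+2, +3) each step.
step 7: (2, 46) + (+8, +17) → (10, 63)
step 8: (10, 63) + (+10, +20) → (20, 83)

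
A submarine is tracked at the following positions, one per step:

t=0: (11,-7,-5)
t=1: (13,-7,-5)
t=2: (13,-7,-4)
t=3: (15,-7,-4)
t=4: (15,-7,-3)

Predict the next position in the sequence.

(17,-7,-3)

Differencing gives (+2,+0,+0), (+0,+0,+1), (+2,+0,+0), (+0,+0,+1). This is the pattern (+2,+0,+0), (+0,+0,+1) repeated.
step 5: apply (+2,+0,+0) → (17,-7,-3)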